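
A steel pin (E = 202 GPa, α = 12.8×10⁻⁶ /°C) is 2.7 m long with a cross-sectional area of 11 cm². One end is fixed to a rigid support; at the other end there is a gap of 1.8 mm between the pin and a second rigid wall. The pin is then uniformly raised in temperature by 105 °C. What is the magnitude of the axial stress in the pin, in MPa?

If the wall were absent the pin would grow by αΔT L = 12.8×10⁻⁶ × 105 × 2700 = 3.629 mm.
The gap closes (δ_free > 1.8 mm) and the wall then resists a further 3.629 − 1.8 = 1.829 mm of expansion.
That suppressed elongation corresponds to σ = E·Δ/L = 202×10³ × 1.829/2700 = 136.8 MPa.

σ ≈ 137 MPa (compressive)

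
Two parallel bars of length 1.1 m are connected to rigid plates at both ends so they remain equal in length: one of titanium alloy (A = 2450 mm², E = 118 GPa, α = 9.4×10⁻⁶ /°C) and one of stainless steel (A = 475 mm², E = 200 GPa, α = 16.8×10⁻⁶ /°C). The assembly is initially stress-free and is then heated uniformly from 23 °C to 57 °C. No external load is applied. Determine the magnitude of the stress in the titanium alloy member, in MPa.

The stainless steel has the larger α, so on heating it would change length more than the titanium alloy if both were free. The rigid plates force a common final length, so the stainless steel is put into compression and the titanium alloy into tension, with equal and opposite forces P (no external load).
Compatibility of the two members (thermal + elastic change equal): (α₁ − α₂)ΔT = P·[1/(A₁E₁) + 1/(A₂E₂)].
|α₁ − α₂|·ΔT = 7.4×10⁻⁶ × 34 = 0.0002516.
1/(A₁E₁) + 1/(A₂E₂) = 1/(2450×118×10³) + 1/(475×200×10³) = 1.399×10⁻⁸ N⁻¹.
P = 0.0002516 / 1.399×10⁻⁸ = 17990 N = 17.99 kN.
σ_{titanium alloy} = P/A₁ = 17990/2450 = 7.343 MPa, tensile.

σ ≈ 7.34 MPa (tensile)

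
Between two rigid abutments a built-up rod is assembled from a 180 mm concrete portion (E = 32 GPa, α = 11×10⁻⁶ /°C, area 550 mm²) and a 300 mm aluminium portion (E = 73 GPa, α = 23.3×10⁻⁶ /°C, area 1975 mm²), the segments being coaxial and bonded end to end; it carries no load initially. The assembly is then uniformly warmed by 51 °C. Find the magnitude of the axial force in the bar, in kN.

P ≈ 37.2 kN (compressive)

If the supports were absent, the total length change would be Σ αᵢΔT Lᵢ = 11×10⁻⁶×51×180 + 23.3×10⁻⁶×51×300 = 0.4575 mm.
The rigid supports impose zero overall length change; the single axial force P common to all segments must satisfy P Σ Lᵢ/(AᵢEᵢ) = δ_free.
Σ Lᵢ/(AᵢEᵢ) = 180/(550×32×10³) + 300/(1975×73×10³) = 1.231×10⁻⁵ mm/N.
So P = 0.4575 / 1.231×10⁻⁵ = 37.17 kN, compressive.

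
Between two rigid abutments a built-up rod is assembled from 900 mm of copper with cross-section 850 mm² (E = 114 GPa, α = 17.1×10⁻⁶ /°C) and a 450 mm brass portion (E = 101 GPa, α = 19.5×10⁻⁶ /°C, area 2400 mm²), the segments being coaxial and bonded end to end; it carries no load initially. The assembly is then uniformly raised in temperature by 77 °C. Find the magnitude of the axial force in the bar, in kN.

With the walls removed the bar would change length by δ_free = Σ αᵢΔT Lᵢ = 17.1×10⁻⁶×77×900 + 19.5×10⁻⁶×77×450 = 1.861 mm.
Since the ends are fixed, an axial force P builds up, equal in every segment, with P · Σ Lᵢ/(AᵢEᵢ) = δ_free.
The series flexibility is Σ Lᵢ/(AᵢEᵢ) = 900/(850×114×10³) + 450/(2400×101×10³) = 1.114×10⁻⁵ mm/N.
So P = 1.861 / 1.114×10⁻⁵ = 167 kN, compressive.

P ≈ 167 kN (compressive)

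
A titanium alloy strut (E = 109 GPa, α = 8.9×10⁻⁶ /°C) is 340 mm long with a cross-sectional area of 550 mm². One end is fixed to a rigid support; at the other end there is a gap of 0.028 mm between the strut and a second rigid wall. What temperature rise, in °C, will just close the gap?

ΔT ≈ 9.25 °C

Contact occurs when the free expansion equals the gap: αΔT L = 0.028 mm.
ΔT = 0.028 / (8.9×10⁻⁶ × 340) = 9.253 °C.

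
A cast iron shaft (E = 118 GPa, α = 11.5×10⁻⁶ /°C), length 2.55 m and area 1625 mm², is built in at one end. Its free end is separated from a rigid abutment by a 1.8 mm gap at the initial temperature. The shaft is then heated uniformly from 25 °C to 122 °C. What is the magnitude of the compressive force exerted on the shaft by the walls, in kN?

P ≈ 78.5 kN

If the wall were absent the shaft would grow by αΔT L = 11.5×10⁻⁶ × 97 × 2550 = 2.845 mm.
The gap closes (δ_free > 1.8 mm) and the wall then resists a further 2.845 − 1.8 = 1.045 mm of expansion.
Compatibility: PL/(AE) = 1.045 mm, so σ = P/A = E × (1.045/2550) = 48.33 MPa.
Force on the wall = σA = 48.33 × 1625 mm² = 78.54 kN.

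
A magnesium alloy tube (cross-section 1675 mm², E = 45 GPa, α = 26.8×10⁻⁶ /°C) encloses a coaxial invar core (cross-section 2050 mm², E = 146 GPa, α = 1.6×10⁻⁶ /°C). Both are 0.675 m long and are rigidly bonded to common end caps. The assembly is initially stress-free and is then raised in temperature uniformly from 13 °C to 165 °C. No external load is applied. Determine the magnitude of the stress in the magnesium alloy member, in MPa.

Both members must finish at the same length. With the larger α, the magnesium alloy tends to over-expand; the plates restrain it, putting the magnesium alloy in compression and the invar in tension. With no external load the two internal forces are equal and opposite, magnitude P.
Setting the final lengths equal and cancelling L: (α₁ − α₂)ΔT = P/(A₁E₁) + P/(A₂E₂).
|α₁ − α₂|·ΔT = 25.2×10⁻⁶ × 152 = 0.00383.
1/(A₁E₁) + 1/(A₂E₂) = 1/(1675×45×10³) + 1/(2050×146×10³) = 1.661×10⁻⁸ N⁻¹.
P = 0.00383 / 1.661×10⁻⁸ = 230600 N = 230.6 kN.
σ_{magnesium alloy} = P/A₁ = 230600/1675 = 137.7 MPa, compressive.

σ ≈ 138 MPa (compressive)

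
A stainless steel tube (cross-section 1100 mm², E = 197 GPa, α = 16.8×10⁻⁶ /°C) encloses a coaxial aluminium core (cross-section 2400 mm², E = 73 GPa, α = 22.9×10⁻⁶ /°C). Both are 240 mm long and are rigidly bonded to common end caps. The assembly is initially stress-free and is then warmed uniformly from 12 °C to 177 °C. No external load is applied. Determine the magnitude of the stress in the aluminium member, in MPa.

σ ≈ 40.6 MPa (compressive)

Equilibrium of a rigid end plate with no external load gives equal and opposite internal forces ±P in the two members. Since α_{aluminium} > α_{stainless steel}, heating drives the aluminium into compression and the stainless steel into tension.
Compatibility of the two members (thermal + elastic change equal): (α₁ − α₂)ΔT = P·[1/(A₁E₁) + 1/(A₂E₂)].
|α₁ − α₂|·ΔT = 6.1×10⁻⁶ × 165 = 0.001006.
1/(A₁E₁) + 1/(A₂E₂) = 1/(1100×197×10³) + 1/(2400×73×10³) = 1.032×10⁻⁸ N⁻¹.
So P = 0.001006 / 1.032×10⁻⁸ = 97.51 kN.
σ_{aluminium} = P/A₂ = 97510/2400 = 40.63 MPa, compressive.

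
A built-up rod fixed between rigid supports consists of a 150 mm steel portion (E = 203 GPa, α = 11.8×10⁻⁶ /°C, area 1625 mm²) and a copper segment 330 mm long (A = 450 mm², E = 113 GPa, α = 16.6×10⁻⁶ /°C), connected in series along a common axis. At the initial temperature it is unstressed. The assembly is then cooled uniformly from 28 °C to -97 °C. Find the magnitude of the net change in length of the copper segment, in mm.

|ΔL| ≈ 0.162 mm

With the walls removed the bar would change length by δ_free = Σ αᵢΔT Lᵢ = 11.8×10⁻⁶×125×150 + 16.6×10⁻⁶×125×330 = 0.906 mm.
The rigid supports impose zero overall length change; the single axial force P common to all segments must satisfy P Σ Lᵢ/(AᵢEᵢ) = δ_free.
Σ Lᵢ/(AᵢEᵢ) = 150/(1625×203×10³) + 330/(450×113×10³) = 6.944×10⁻⁶ mm/N.
P = 0.906 / 6.944×10⁻⁶ = 130500 N = 130.5 kN, tensile.
For the copper segment, free thermal change = 16.6×10⁻⁶×125×330 = 0.6847 mm and elastic change from P = 130500×330/(450×113×10³) = 0.8467 mm; these oppose, so the net change is 0.162 mm (segment lengthens).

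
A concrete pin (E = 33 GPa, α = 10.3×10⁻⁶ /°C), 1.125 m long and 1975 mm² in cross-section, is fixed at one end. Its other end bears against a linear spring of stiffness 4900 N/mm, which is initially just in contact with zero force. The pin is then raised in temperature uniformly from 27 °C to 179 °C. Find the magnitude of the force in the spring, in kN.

P ≈ 7.96 kN

Free thermal expansion: δ_free = αΔT L = 10.3×10⁻⁶ × 152 × 1125 = 1.761 mm.
With a force P in the spring, the elastic change of the pin is PL/(AE) and that of the spring is P/k; compatibility requires their sum to equal δ_free.
So P = δ_free / [L/(AE) + 1/k] = 1.761 / [ 1125/(1975×33×10³) + 1/(4900) ].
P = 1.761 / 0.0002213 = 7957 N.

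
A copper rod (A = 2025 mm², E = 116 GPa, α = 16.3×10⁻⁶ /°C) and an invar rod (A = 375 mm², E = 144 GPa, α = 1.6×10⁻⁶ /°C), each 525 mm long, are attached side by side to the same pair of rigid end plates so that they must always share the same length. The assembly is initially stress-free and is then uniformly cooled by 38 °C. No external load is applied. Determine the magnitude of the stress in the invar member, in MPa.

Both members must finish at the same length. With the larger α, the copper tends to over-contract; the plates restrain it, putting the copper in tension and the invar in compression. With no external load the two internal forces are equal and opposite, magnitude P.
Equating the net (thermal + elastic) strains gives |α₁ − α₂|·ΔT = P·[1/(A₁E₁) + 1/(A₂E₂)].
|α₁ − α₂|·ΔT = 14.7×10⁻⁶ × 38 = 0.0005586.
1/(A₁E₁) + 1/(A₂E₂) = 1/(2025×116×10³) + 1/(375×144×10³) = 2.278×10⁻⁸ N⁻¹.
P = 0.0005586 / 2.278×10⁻⁸ = 24530 N = 24.53 kN.
σ_{invar} = P/A₂ = 24530/375 = 65.4 MPa, compressive.

σ ≈ 65.4 MPa (compressive)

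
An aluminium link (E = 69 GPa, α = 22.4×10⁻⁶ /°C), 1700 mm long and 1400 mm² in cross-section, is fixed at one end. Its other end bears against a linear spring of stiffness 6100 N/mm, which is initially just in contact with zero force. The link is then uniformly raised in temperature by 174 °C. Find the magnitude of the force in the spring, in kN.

P ≈ 36.5 kN

The unrestrained thermal change is αΔT L = 22.4×10⁻⁶ × 174 × 1700 = 6.626 mm.
With a force P in the spring, the elastic change of the link is PL/(AE) and that of the spring is P/k; compatibility requires their sum to equal δ_free.
So P = δ_free / [L/(AE) + 1/k] = 6.626 / [ 1700/(1400×69×10³) + 1/(6100) ].
P = 6.626 / 0.0001815 = 36500 N.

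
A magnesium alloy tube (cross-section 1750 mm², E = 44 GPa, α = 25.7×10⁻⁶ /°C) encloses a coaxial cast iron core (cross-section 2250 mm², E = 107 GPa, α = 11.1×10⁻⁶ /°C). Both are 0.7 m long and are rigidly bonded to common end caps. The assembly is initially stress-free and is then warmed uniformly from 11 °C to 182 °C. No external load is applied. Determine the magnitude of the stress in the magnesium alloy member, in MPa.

The magnesium alloy has the larger α, so on heating it would change length more than the cast iron if both were free. The rigid plates force a common final length, so the magnesium alloy is put into compression and the cast iron into tension, with equal and opposite forces P (no external load).
Compatibility of the two members (thermal + elastic change equal): (α₁ − α₂)ΔT = P·[1/(A₁E₁) + 1/(A₂E₂)].
|α₁ − α₂|·ΔT = 14.6×10⁻⁶ × 171 = 0.002497.
1/(A₁E₁) + 1/(A₂E₂) = 1/(1750×44×10³) + 1/(2250×107×10³) = 1.714×10⁻⁸ N⁻¹.
P = 0.002497 / 1.714×10⁻⁸ = 145700 N = 145.7 kN.
σ_{magnesium alloy} = P/A₁ = 145700/1750 = 83.23 MPa, compressive.

σ ≈ 83.2 MPa (compressive)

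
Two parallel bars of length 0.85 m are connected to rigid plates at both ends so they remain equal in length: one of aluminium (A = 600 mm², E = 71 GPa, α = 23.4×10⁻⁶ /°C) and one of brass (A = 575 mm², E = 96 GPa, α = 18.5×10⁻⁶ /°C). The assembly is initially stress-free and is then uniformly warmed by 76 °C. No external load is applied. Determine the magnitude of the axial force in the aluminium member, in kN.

Both members must finish at the same length. With the larger α, the aluminium tends to over-expand; the plates restrain it, putting the aluminium in compression and the brass in tension. With no external load the two internal forces are equal and opposite, magnitude P.
Setting the final lengths equal and cancelling L: (α₁ − α₂)ΔT = P/(A₁E₁) + P/(A₂E₂).
|α₁ − α₂|·ΔT = 4.9×10⁻⁶ × 76 = 0.0003724.
1/(A₁E₁) + 1/(A₂E₂) = 1/(600×71×10³) + 1/(575×96×10³) = 4.159×10⁻⁸ N⁻¹.
So P = 0.0003724 / 4.159×10⁻⁸ = 8.954 kN.

P ≈ 8.95 kN (compressive in the aluminium)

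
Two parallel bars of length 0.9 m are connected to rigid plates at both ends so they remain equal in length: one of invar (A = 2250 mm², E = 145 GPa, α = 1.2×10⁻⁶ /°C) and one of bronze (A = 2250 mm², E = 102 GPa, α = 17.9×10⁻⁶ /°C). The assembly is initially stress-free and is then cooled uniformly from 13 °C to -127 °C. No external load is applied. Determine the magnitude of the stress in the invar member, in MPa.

σ ≈ 140 MPa (compressive)

The bronze has the larger α, so on cooling it would change length more than the invar if both were free. The rigid plates force a common final length, so the bronze is put into tension and the invar into compression, with equal and opposite forces P (no external load).
Setting the final lengths equal and cancelling L: (α₁ − α₂)ΔT = P/(A₁E₁) + P/(A₂E₂).
|α₁ − α₂|·ΔT = 16.7×10⁻⁶ × 140 = 0.002338.
1/(A₁E₁) + 1/(A₂E₂) = 1/(2250×145×10³) + 1/(2250×102×10³) = 7.422×10⁻⁹ N⁻¹.
P = 0.002338 / 7.422×10⁻⁹ = 315000 N = 315 kN.
σ_{invar} = P/A₁ = 315000/2250 = 140 MPa, compressive.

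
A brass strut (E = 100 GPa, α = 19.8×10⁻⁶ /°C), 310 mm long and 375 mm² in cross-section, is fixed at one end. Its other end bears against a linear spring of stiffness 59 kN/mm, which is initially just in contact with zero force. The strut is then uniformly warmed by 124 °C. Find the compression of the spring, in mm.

The unrestrained thermal change is αΔT L = 19.8×10⁻⁶ × 124 × 310 = 0.7611 mm.
With a force P in the spring, the elastic change of the strut is PL/(AE) and that of the spring is P/k; compatibility requires their sum to equal δ_free.
So P = δ_free / [L/(AE) + 1/k] = 0.7611 / [ 310/(375×100×10³) + 1/(59×10³) ].
P = 0.7611 / 2.522×10⁻⁵ = 30180 N.
Spring compression = P/k = 30180/(59×10³) = 0.5116 mm.

δ ≈ 0.512 mm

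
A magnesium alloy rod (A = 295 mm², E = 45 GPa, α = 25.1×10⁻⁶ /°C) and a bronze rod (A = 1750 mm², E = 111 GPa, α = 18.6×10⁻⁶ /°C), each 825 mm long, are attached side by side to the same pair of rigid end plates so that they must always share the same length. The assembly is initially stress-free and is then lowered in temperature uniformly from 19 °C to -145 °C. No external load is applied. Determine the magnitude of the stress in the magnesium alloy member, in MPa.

σ ≈ 44.9 MPa (tensile)

Both members must finish at the same length. With the larger α, the magnesium alloy tends to over-contract; the plates restrain it, putting the magnesium alloy in tension and the bronze in compression. With no external load the two internal forces are equal and opposite, magnitude P.
Equating the net (thermal + elastic) strains gives |α₁ − α₂|·ΔT = P·[1/(A₁E₁) + 1/(A₂E₂)].
|α₁ − α₂|·ΔT = 6.5×10⁻⁶ × 164 = 0.001066.
1/(A₁E₁) + 1/(A₂E₂) = 1/(295×45×10³) + 1/(1750×111×10³) = 8.048×10⁻⁸ N⁻¹.
So P = 0.001066 / 8.048×10⁻⁸ = 13.25 kN.
σ_{magnesium alloy} = P/A₁ = 13250/295 = 44.9 MPa, tensile.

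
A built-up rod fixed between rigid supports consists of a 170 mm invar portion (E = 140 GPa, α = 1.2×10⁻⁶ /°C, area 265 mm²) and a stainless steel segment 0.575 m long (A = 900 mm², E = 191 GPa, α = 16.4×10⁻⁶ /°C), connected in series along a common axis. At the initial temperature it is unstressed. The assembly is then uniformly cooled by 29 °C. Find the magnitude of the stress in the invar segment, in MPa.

With the walls removed the bar would change length by δ_free = Σ αᵢΔT Lᵢ = 1.2×10⁻⁶×29×170 + 16.4×10⁻⁶×29×575 = 0.2794 mm.
The rigid supports impose zero overall length change; the single axial force P common to all segments must satisfy P Σ Lᵢ/(AᵢEᵢ) = δ_free.
The series flexibility is Σ Lᵢ/(AᵢEᵢ) = 170/(265×140×10³) + 575/(900×191×10³) = 7.927×10⁻⁶ mm/N.
Hence P = δ_free / Σ(L/AE) = 0.2794/7.927×10⁻⁶ = 35.24 kN (tensile).
σ_{invar} = P / A = 35240 / 265 = 133 MPa.

σ ≈ 133 MPa (tensile)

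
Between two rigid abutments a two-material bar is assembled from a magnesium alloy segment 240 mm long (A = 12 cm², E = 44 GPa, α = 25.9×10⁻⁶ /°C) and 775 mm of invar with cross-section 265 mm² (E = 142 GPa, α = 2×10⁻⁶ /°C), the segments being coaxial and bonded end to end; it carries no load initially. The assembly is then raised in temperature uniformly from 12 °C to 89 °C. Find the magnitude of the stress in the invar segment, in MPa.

Free thermal expansion of the whole bar: Σ αᵢΔT Lᵢ = 25.9×10⁻⁶×77×240 + 2×10⁻⁶×77×775 = 0.598 mm.
The rigid supports impose zero overall length change; the single axial force P common to all segments must satisfy P Σ Lᵢ/(AᵢEᵢ) = δ_free.
Σ Lᵢ/(AᵢEᵢ) = 240/(1200×44×10³) + 775/(265×142×10³) = 2.514×10⁻⁵ mm/N.
Hence P = δ_free / Σ(L/AE) = 0.598/2.514×10⁻⁵ = 23.79 kN (compressive).
σ_{invar} = P / A = 23790 / 265 = 89.76 MPa.

σ ≈ 89.8 MPa (compressive)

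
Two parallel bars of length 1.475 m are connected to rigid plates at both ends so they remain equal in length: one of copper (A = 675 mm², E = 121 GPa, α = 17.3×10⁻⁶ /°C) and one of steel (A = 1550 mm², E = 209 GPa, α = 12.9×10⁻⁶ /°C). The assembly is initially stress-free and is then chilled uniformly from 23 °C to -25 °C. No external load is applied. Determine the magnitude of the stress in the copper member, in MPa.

σ ≈ 20.4 MPa (tensile)

Both members must finish at the same length. With the larger α, the copper tends to over-contract; the plates restrain it, putting the copper in tension and the steel in compression. With no external load the two internal forces are equal and opposite, magnitude P.
Equating the net (thermal + elastic) strains gives |α₁ − α₂|·ΔT = P·[1/(A₁E₁) + 1/(A₂E₂)].
|α₁ − α₂|·ΔT = 4.4×10⁻⁶ × 48 = 0.0002112.
1/(A₁E₁) + 1/(A₂E₂) = 1/(675×121×10³) + 1/(1550×209×10³) = 1.533×10⁻⁸ N⁻¹.
So P = 0.0002112 / 1.533×10⁻⁸ = 13.78 kN.
σ_{copper} = P/A₁ = 13780/675 = 20.41 MPa, tensile.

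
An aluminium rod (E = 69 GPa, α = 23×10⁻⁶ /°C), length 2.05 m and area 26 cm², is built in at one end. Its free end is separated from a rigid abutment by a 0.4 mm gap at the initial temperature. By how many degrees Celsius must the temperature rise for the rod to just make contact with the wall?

ΔT ≈ 8.48 °C

Contact occurs when the free expansion equals the gap: αΔT L = 0.4 mm.
So ΔT = g/(αL) = 0.4/(23×10⁻⁶ × 2050) = 8.484 °C.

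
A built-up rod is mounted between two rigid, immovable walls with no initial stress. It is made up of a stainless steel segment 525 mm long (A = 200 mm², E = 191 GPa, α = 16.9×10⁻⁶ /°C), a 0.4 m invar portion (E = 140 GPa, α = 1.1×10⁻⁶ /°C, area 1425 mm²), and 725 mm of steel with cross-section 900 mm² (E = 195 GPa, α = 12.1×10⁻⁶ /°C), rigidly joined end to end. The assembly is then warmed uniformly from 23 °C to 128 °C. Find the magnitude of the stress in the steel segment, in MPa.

With the walls removed the bar would change length by δ_free = Σ αᵢΔT Lᵢ = 16.9×10⁻⁶×105×525 + 1.1×10⁻⁶×105×400 + 12.1×10⁻⁶×105×725 = 1.899 mm.
Since the ends are fixed, an axial force P builds up, equal in every segment, with P · Σ Lᵢ/(AᵢEᵢ) = δ_free.
Σ Lᵢ/(AᵢEᵢ) = 525/(200×191×10³) + 400/(1425×140×10³) + 725/(900×195×10³) = 1.988×10⁻⁵ mm/N.
So P = 1.899 / 1.988×10⁻⁵ = 95.52 kN, compressive.
σ_{steel} = P / A = 95520 / 900 = 106.1 MPa.

σ ≈ 106 MPa (compressive)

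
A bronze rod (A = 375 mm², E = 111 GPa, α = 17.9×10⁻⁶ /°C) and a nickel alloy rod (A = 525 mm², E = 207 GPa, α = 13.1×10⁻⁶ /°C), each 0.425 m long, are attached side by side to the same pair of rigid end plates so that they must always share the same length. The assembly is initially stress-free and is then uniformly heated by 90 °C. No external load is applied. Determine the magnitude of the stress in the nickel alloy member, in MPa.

Equilibrium of a rigid end plate with no external load gives equal and opposite internal forces ±P in the two members. Since α_{bronze} > α_{nickel alloy}, heating drives the bronze into compression and the nickel alloy into tension.
Compatibility of the two members (thermal + elastic change equal): (α₁ − α₂)ΔT = P·[1/(A₁E₁) + 1/(A₂E₂)].
|α₁ − α₂|·ΔT = 4.8×10⁻⁶ × 90 = 0.000432.
1/(A₁E₁) + 1/(A₂E₂) = 1/(375×111×10³) + 1/(525×207×10³) = 3.323×10⁻⁸ N⁻¹.
P = 0.000432 / 3.323×10⁻⁸ = 13000 N = 13 kN.
σ_{nickel alloy} = P/A₂ = 13000/525 = 24.77 MPa, tensile.

σ ≈ 24.8 MPa (tensile)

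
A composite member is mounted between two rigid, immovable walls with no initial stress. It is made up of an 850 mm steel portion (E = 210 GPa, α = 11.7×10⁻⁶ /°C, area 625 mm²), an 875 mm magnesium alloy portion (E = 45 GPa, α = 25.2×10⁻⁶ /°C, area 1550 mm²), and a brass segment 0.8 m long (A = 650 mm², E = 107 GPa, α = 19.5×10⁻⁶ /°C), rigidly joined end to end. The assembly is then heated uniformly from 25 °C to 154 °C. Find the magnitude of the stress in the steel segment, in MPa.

Free thermal expansion of the whole bar: Σ αᵢΔT Lᵢ = 11.7×10⁻⁶×129×850 + 25.2×10⁻⁶×129×875 + 19.5×10⁻⁶×129×800 = 6.14 mm.
The walls prevent any net length change, so an axial force P (same in every segment) develops. Compatibility: P · Σ Lᵢ/(AᵢEᵢ) = δ_free.
Σ Lᵢ/(AᵢEᵢ) = 850/(625×210×10³) + 875/(1550×45×10³) + 800/(650×107×10³) = 3.052×10⁻⁵ mm/N.
So P = 6.14 / 3.052×10⁻⁵ = 201.1 kN, compressive.
σ_{steel} = P / A = 201100 / 625 = 321.8 MPa.

σ ≈ 322 MPa (compressive)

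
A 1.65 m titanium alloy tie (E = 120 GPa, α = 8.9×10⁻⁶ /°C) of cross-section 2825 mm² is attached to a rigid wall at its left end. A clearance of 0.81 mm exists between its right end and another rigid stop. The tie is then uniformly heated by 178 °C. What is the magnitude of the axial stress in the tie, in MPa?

Free thermal elongation = αΔT L = 8.9×10⁻⁶ × 178 × 1650 = 2.614 mm.
The gap closes (δ_free > 0.81 mm) and the wall then resists a further 2.614 − 0.81 = 1.804 mm of expansion.
That suppressed elongation corresponds to σ = E·Δ/L = 120×10³ × 1.804/1650 = 131.2 MPa.

σ ≈ 131 MPa (compressive)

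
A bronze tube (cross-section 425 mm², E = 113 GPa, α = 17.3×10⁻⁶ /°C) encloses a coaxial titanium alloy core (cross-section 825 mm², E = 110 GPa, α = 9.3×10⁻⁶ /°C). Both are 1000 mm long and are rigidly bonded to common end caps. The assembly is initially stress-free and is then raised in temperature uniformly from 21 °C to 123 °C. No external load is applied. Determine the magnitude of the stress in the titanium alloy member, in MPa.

σ ≈ 31.1 MPa (tensile)

The bronze has the larger α, so on heating it would change length more than the titanium alloy if both were free. The rigid plates force a common final length, so the bronze is put into compression and the titanium alloy into tension, with equal and opposite forces P (no external load).
Equating the net (thermal + elastic) strains gives |α₁ − α₂|·ΔT = P·[1/(A₁E₁) + 1/(A₂E₂)].
|α₁ − α₂|·ΔT = 8×10⁻⁶ × 102 = 0.000816.
1/(A₁E₁) + 1/(A₂E₂) = 1/(425×113×10³) + 1/(825×110×10³) = 3.184×10⁻⁸ N⁻¹.
So P = 0.000816 / 3.184×10⁻⁸ = 25.63 kN.
σ_{titanium alloy} = P/A₂ = 25630/825 = 31.06 MPa, tensile.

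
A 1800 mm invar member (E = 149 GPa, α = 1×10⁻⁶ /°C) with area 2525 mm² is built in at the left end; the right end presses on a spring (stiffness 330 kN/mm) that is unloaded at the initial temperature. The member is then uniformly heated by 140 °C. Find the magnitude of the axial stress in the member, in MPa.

σ ≈ 12.8 MPa (compressive)

If the spring were absent the member would lengthen by αΔT L = 1×10⁻⁶ × 140 × 1800 = 0.252 mm.
Let P be the compressive force at the spring. The member shortens elastically by PL/(AE) and the spring compresses by P/k; together these equal δ_free.
So P = δ_free / [L/(AE) + 1/k] = 0.252 / [ 1800/(2525×149×10³) + 1/(330×10³) ].
P = 0.252 / 7.815×10⁻⁶ = 32250 N.
σ = P/A = 32250/2525 = 12.77 MPa.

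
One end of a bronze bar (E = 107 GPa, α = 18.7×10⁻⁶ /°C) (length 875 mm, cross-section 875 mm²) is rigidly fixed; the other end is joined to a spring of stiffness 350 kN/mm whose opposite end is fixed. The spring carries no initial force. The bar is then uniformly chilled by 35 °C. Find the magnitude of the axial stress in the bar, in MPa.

If the spring were absent the bar would shorten by αΔT L = 18.7×10⁻⁶ × 35 × 875 = 0.5727 mm.
Let P be the tensile force in the spring. The bar extends elastically by PL/(AE) and the spring stretches by P/k; together these equal δ_free.
P [ L/(AE) + 1/k ] = δ_free → P [ 875/(875×107×10³) + 1/(350×10³) ] = 0.5727.
P = 0.5727 / 1.22×10⁻⁵ = 46930 N.
σ = P/A = 46930/875 = 53.63 MPa.

σ ≈ 53.6 MPa (tensile)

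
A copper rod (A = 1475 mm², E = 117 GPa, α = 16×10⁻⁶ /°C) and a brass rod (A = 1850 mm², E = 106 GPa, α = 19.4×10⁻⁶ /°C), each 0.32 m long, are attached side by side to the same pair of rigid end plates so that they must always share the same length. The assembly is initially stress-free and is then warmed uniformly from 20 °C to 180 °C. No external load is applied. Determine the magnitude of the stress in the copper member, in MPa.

The brass has the larger α, so on heating it would change length more than the copper if both were free. The rigid plates force a common final length, so the brass is put into compression and the copper into tension, with equal and opposite forces P (no external load).
Compatibility of the two members (thermal + elastic change equal): (α₁ − α₂)ΔT = P·[1/(A₁E₁) + 1/(A₂E₂)].
|α₁ − α₂|·ΔT = 3.4×10⁻⁶ × 160 = 0.000544.
1/(A₁E₁) + 1/(A₂E₂) = 1/(1475×117×10³) + 1/(1850×106×10³) = 1.089×10⁻⁸ N⁻¹.
So P = 0.000544 / 1.089×10⁻⁸ = 49.94 kN.
σ_{copper} = P/A₁ = 49940/1475 = 33.85 MPa, tensile.

σ ≈ 33.9 MPa (tensile)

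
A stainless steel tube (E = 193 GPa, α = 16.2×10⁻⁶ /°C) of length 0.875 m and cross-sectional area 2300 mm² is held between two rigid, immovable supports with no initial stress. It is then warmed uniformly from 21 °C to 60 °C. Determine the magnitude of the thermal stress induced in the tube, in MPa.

σ ≈ 122 MPa (compressive)

Because both ends are immovable the net strain is zero, and the suppressed thermal strain is αΔT = 16.2×10⁻⁶ × 39 = 631.8×10⁻⁶.
Hence σ = E·αΔT = 193×10³ × 631.8×10⁻⁶ = 121.9 MPa, compressive.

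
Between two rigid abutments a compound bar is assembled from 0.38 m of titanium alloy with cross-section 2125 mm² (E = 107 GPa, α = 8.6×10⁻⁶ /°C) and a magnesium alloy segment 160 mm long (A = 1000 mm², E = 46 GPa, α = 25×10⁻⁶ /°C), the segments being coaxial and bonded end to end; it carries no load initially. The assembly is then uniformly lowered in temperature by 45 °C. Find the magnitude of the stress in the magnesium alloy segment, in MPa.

σ ≈ 63.5 MPa (tensile)

Free thermal contraction of the whole bar: Σ αᵢΔT Lᵢ = 8.6×10⁻⁶×45×380 + 25×10⁻⁶×45×160 = 0.3271 mm.
The rigid supports impose zero overall length change; the single axial force P common to all segments must satisfy P Σ Lᵢ/(AᵢEᵢ) = δ_free.
Σ Lᵢ/(AᵢEᵢ) = 380/(2125×107×10³) + 160/(1000×46×10³) = 5.15×10⁻⁶ mm/N.
Hence P = δ_free / Σ(L/AE) = 0.3271/5.15×10⁻⁶ = 63.51 kN (tensile).
σ_{magnesium alloy} = P / A = 63510 / 1000 = 63.51 MPa.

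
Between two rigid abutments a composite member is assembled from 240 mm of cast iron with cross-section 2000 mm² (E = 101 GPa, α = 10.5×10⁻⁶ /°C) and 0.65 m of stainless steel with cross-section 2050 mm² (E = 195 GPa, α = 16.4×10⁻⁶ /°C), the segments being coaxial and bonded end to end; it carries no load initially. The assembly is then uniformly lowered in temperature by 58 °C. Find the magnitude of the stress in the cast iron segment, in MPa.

With the walls removed the bar would change length by δ_free = Σ αᵢΔT Lᵢ = 10.5×10⁻⁶×58×240 + 16.4×10⁻⁶×58×650 = 0.7644 mm.
The rigid supports impose zero overall length change; the single axial force P common to all segments must satisfy P Σ Lᵢ/(AᵢEᵢ) = δ_free.
Σ Lᵢ/(AᵢEᵢ) = 240/(2000×101×10³) + 650/(2050×195×10³) = 2.814×10⁻⁶ mm/N.
So P = 0.7644 / 2.814×10⁻⁶ = 271.6 kN, tensile.
σ_{cast iron} = P / A = 271600 / 2000 = 135.8 MPa.

σ ≈ 136 MPa (tensile)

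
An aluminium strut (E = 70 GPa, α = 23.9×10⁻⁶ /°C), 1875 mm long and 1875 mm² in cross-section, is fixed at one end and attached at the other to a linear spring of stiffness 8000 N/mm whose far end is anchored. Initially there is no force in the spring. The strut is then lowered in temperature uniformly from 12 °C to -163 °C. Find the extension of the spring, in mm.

Free thermal contraction: δ_free = αΔT L = 23.9×10⁻⁶ × 175 × 1875 = 7.842 mm.
With a force P in the spring, the elastic change of the strut is PL/(AE) and that of the spring is P/k; compatibility requires their sum to equal δ_free.
So P = δ_free / [L/(AE) + 1/k] = 7.842 / [ 1875/(1875×70×10³) + 1/(8000) ].
P = 7.842 / 0.0001393 = 56300 N.
Spring extension = P/k = 56300/(8000) = 7.038 mm.

δ ≈ 7.04 mm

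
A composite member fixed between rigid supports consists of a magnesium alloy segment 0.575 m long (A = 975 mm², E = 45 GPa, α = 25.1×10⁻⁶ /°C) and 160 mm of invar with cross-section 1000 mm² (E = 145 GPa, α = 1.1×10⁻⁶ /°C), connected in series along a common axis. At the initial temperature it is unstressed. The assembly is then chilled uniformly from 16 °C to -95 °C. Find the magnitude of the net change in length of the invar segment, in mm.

|ΔL| ≈ 0.106 mm

Free thermal contraction of the whole bar: Σ αᵢΔT Lᵢ = 25.1×10⁻⁶×111×575 + 1.1×10⁻⁶×111×160 = 1.622 mm.
The walls prevent any net length change, so an axial force P (same in every segment) develops. Compatibility: P · Σ Lᵢ/(AᵢEᵢ) = δ_free.
The series flexibility is Σ Lᵢ/(AᵢEᵢ) = 575/(975×45×10³) + 160/(1000×145×10³) = 1.421×10⁻⁵ mm/N.
So P = 1.622 / 1.421×10⁻⁵ = 114.1 kN, tensile.
For the invar segment, free thermal change = 1.1×10⁻⁶×111×160 = 0.01954 mm and elastic change from P = 114100×160/(1000×145×10³) = 0.1259 mm; these oppose, so the net change is 0.106 mm (segment lengthens).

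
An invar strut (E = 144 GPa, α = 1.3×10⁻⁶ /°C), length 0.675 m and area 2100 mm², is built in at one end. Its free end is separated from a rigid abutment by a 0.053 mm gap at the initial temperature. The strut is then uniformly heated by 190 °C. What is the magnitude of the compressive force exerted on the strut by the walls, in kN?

Free thermal elongation = αΔT L = 1.3×10⁻⁶ × 190 × 675 = 0.1667 mm.
This exceeds the 0.053 mm gap, so the wall pushes back. The portion of expansion that must be recovered elastically is δ_free − gap = 0.1667 − 0.053 = 0.1137 mm.
So σ = E(δ_free − g)/L = 144×10³ × 0.1137/675 = 24.26 MPa.
Force on the wall = σA = 24.26 × 2100 mm² = 50.95 kN.

P ≈ 50.9 kN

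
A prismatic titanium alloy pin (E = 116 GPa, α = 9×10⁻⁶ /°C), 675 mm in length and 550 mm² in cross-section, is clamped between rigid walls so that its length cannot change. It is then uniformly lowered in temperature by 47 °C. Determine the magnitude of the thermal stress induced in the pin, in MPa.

With length fixed, the mechanical strain must cancel the thermal strain αΔT = 9×10⁻⁶ × 47 = 423×10⁻⁶.
Hence σ = E·αΔT = 116×10³ × 423×10⁻⁶ = 49.07 MPa, tensile.

σ ≈ 49.1 MPa (tensile)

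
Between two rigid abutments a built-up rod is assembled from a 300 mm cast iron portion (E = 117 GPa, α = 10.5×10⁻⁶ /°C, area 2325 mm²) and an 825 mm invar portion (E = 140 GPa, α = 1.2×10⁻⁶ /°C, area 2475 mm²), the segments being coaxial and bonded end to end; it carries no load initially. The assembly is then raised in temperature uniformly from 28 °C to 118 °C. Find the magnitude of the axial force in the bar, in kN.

P ≈ 107 kN (compressive)

Free thermal expansion of the whole bar: Σ αᵢΔT Lᵢ = 10.5×10⁻⁶×90×300 + 1.2×10⁻⁶×90×825 = 0.3726 mm.
Since the ends are fixed, an axial force P builds up, equal in every segment, with P · Σ Lᵢ/(AᵢEᵢ) = δ_free.
Σ Lᵢ/(AᵢEᵢ) = 300/(2325×117×10³) + 825/(2475×140×10³) = 3.484×10⁻⁶ mm/N.
So P = 0.3726 / 3.484×10⁻⁶ = 107 kN, compressive.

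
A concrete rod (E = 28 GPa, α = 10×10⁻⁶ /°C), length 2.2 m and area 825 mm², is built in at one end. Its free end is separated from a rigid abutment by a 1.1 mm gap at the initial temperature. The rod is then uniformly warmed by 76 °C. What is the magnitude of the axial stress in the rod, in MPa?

σ ≈ 7.28 MPa (compressive)

Free thermal elongation = αΔT L = 10×10⁻⁶ × 76 × 2200 = 1.672 mm.
The gap closes (δ_free > 1.1 mm) and the wall then resists a further 1.672 − 1.1 = 0.572 mm of expansion.
So σ = E(δ_free − g)/L = 28×10³ × 0.572/2200 = 7.28 MPa.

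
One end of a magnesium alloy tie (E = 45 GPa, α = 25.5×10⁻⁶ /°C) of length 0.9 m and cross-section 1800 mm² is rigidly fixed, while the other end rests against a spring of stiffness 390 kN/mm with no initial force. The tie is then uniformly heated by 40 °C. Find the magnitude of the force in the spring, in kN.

P ≈ 67.1 kN

If the spring were absent the tie would lengthen by αΔT L = 25.5×10⁻⁶ × 40 × 900 = 0.918 mm.
With a force P in the spring, the elastic change of the tie is PL/(AE) and that of the spring is P/k; compatibility requires their sum to equal δ_free.
P [ L/(AE) + 1/k ] = δ_free → P [ 900/(1800×45×10³) + 1/(390×10³) ] = 0.918.
P = 0.918 / 1.368×10⁻⁵ = 67130 N.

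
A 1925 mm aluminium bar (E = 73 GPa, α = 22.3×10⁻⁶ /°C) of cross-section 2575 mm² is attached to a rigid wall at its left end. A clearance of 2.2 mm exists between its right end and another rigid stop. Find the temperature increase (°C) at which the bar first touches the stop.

ΔT ≈ 51.2 °C

The gap closes when αΔT L = 2.2 mm, since the bar is still unstressed at that instant.
ΔT = 2.2 / (22.3×10⁻⁶ × 1925) = 51.25 °C.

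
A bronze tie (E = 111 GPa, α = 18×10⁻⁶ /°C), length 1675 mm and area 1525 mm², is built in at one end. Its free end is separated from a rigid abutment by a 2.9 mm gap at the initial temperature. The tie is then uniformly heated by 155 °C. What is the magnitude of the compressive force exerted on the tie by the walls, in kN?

Unrestrained expansion: δ_free = αΔT L = 18×10⁻⁶ × 155 × 1675 = 4.673 mm.
After closing the 2.9 mm clearance, 4.673 − 2.9 = 1.773 mm of expansion remains to be suppressed by the wall.
That suppressed elongation corresponds to σ = E·Δ/L = 111×10³ × 1.773/1675 = 117.5 MPa.
Force on the wall = σA = 117.5 × 1525 mm² = 179.2 kN.

P ≈ 179 kN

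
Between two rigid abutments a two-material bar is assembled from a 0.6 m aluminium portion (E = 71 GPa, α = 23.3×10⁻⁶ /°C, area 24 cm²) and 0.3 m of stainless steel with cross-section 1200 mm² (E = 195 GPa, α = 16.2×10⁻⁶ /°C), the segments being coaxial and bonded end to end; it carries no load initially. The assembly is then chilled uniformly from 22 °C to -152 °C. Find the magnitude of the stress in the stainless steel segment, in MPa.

σ ≈ 569 MPa (tensile)

Free thermal contraction of the whole bar: Σ αᵢΔT Lᵢ = 23.3×10⁻⁶×174×600 + 16.2×10⁻⁶×174×300 = 3.278 mm.
The rigid supports impose zero overall length change; the single axial force P common to all segments must satisfy P Σ Lᵢ/(AᵢEᵢ) = δ_free.
The series flexibility is Σ Lᵢ/(AᵢEᵢ) = 600/(2400×71×10³) + 300/(1200×195×10³) = 4.803×10⁻⁶ mm/N.
So P = 3.278 / 4.803×10⁻⁶ = 682.5 kN, tensile.
σ_{stainless steel} = P / A = 682500 / 1200 = 568.7 MPa.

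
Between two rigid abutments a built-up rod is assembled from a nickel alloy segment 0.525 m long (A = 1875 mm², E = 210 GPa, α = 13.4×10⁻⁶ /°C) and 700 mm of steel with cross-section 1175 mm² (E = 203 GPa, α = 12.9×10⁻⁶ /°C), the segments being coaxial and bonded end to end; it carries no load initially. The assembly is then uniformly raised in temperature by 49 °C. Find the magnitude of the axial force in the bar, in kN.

P ≈ 184 kN (compressive)

Free thermal expansion of the whole bar: Σ αᵢΔT Lᵢ = 13.4×10⁻⁶×49×525 + 12.9×10⁻⁶×49×700 = 0.7872 mm.
The rigid supports impose zero overall length change; the single axial force P common to all segments must satisfy P Σ Lᵢ/(AᵢEᵢ) = δ_free.
The series flexibility is Σ Lᵢ/(AᵢEᵢ) = 525/(1875×210×10³) + 700/(1175×203×10³) = 4.268×10⁻⁶ mm/N.
So P = 0.7872 / 4.268×10⁻⁶ = 184.4 kN, compressive.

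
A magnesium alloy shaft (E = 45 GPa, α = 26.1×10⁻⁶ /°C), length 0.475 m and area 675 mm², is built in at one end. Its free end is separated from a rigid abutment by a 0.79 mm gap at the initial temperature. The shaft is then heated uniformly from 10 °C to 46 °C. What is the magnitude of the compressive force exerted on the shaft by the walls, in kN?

Free thermal elongation = αΔT L = 26.1×10⁻⁶ × 36 × 475 = 0.4463 mm.
This is smaller than the 0.79 mm clearance, so the shaft expands freely without reaching the stop — the stress is zero.

P ≈ 0 kN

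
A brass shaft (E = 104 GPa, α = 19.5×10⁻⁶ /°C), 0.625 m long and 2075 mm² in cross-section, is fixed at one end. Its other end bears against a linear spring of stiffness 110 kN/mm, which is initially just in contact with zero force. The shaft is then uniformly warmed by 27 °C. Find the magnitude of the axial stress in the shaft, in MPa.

Free thermal expansion: δ_free = αΔT L = 19.5×10⁻⁶ × 27 × 625 = 0.3291 mm.
Let P be the compressive force at the spring. The shaft shortens elastically by PL/(AE) and the spring compresses by P/k; together these equal δ_free.
P [ L/(AE) + 1/k ] = δ_free → P [ 625/(2075×104×10³) + 1/(110×10³) ] = 0.3291.
P = 0.3291 / 1.199×10⁻⁵ = 27450 N.
σ = P/A = 27450/2075 = 13.23 MPa.

σ ≈ 13.2 MPa (compressive)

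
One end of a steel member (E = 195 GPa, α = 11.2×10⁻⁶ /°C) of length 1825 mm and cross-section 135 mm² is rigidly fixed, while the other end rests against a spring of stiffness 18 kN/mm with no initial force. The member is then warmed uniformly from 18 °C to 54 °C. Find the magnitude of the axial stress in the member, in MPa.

The unrestrained thermal change is αΔT L = 11.2×10⁻⁶ × 36 × 1825 = 0.7358 mm.
Let P be the compressive force at the spring. The member shortens elastically by PL/(AE) and the spring compresses by P/k; together these equal δ_free.
P [ L/(AE) + 1/k ] = δ_free → P [ 1825/(135×195×10³) + 1/(18×10³) ] = 0.7358.
P = 0.7358 / 0.0001249 = 5892 N.
σ = P/A = 5892/135 = 43.65 MPa.

σ ≈ 43.6 MPa (compressive)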